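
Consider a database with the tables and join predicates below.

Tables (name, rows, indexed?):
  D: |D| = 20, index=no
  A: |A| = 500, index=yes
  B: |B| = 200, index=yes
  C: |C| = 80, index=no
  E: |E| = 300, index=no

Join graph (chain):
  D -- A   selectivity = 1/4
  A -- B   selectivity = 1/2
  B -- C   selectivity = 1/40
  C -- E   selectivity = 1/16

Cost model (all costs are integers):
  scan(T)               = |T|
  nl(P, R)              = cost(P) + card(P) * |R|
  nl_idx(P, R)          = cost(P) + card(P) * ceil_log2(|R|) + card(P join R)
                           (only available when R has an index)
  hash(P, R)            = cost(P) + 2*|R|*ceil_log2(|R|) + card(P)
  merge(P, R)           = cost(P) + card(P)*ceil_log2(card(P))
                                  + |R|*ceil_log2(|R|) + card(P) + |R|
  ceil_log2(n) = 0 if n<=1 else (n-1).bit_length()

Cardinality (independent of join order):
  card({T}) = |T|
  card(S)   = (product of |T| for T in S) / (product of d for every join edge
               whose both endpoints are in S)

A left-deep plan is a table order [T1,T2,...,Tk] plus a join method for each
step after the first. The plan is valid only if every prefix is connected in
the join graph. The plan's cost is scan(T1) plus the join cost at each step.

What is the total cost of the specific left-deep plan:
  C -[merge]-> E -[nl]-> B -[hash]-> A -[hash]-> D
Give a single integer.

step 1: scan C: cost=80, card=80
step 2: join E via merge
    card(P join E) = 80*300/(16) = 1500
    cost = 80 + 80*7 + 300*9 + 80 + 300 = 3720
step 3: join B via nl
    card(P join B) = 1500*200/(40) = 7500
    cost = 3720 + 1500*200 = 303720
step 4: join A via hash
    card(P join A) = 7500*500/(2) = 1875000
    cost = 303720 + 2*500*9 + 7500 = 320220
step 5: join D via hash
    card(P join D) = 1875000*20/(4) = 9375000
    cost = 320220 + 2*20*5 + 1875000 = 2195420

2195420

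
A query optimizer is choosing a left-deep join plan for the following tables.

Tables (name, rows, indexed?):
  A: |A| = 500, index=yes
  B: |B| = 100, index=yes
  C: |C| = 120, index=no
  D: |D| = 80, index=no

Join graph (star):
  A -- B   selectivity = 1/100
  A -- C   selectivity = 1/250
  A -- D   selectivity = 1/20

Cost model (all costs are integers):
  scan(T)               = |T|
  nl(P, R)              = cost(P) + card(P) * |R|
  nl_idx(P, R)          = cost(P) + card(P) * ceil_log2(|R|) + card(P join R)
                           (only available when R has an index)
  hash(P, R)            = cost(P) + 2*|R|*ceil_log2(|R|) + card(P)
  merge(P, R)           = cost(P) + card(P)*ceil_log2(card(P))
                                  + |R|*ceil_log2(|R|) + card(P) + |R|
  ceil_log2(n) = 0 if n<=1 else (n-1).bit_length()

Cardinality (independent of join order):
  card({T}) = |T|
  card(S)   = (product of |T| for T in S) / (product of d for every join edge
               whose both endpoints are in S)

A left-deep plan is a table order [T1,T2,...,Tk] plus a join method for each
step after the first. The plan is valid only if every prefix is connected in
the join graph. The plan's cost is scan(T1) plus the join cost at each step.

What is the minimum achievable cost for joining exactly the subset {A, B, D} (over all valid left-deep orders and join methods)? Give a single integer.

Selinger DP over subsets of {A,B,D}:
  {A}: scan cost=500, card=500
  {B}: scan cost=100, card=100
  {D}: scan cost=80, card=80
  {AB}: card=500; try (A,nl_idx)→1500, (B,hash)→2400, (B,nl_idx)→4500, (A,merge)→5900, (B,merge)→6300, (A,hash)→9200 …(+2); best=1500 via (A,nl_idx)
  {AD}: card=2000; try (D,hash)→2120, (A,nl_idx)→2800, (A,merge)→5720, (D,merge)→6140, (A,hash)→9160, (A,nl)→40080 …(+1); best=2120 via (D,hash)
  {ABD}: card=2000; try (D,hash)→3120, (B,hash)→5520, (D,merge)→7140, (B,nl_idx)→18120, (B,merge)→26920, (D,nl)→41500 …(+1); best=3120 via (D,hash)

3120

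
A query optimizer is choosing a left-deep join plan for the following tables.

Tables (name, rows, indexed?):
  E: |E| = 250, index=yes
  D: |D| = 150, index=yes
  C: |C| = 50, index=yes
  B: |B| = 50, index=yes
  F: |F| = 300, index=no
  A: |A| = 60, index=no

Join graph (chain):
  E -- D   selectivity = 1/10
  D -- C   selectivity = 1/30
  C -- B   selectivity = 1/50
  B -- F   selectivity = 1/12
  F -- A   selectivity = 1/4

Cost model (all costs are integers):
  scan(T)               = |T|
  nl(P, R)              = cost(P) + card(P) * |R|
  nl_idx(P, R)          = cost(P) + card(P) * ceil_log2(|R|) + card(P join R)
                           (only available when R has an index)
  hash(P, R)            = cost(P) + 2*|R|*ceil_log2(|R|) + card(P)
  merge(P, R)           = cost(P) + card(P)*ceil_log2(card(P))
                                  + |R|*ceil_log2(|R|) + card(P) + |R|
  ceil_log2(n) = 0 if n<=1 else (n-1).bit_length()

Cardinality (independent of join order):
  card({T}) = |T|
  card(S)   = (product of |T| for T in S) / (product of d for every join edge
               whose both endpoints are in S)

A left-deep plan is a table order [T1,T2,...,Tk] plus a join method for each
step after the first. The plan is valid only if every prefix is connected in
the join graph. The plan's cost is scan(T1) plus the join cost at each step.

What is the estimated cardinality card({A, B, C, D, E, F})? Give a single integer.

2343750

Tables in S: A(60), B(50), C(50), D(150), E(250), F(300)
Edges inside S: E-D(d=10), D-C(d=30), C-B(d=50), B-F(d=12), F-A(d=4)
numerator = 60 * 50 * 50 * 150 * 250 * 300 = 1687500000000
denominator = 10 * 30 * 50 * 12 * 4 = 720000
card(S) = 1687500000000 / 720000 = 2343750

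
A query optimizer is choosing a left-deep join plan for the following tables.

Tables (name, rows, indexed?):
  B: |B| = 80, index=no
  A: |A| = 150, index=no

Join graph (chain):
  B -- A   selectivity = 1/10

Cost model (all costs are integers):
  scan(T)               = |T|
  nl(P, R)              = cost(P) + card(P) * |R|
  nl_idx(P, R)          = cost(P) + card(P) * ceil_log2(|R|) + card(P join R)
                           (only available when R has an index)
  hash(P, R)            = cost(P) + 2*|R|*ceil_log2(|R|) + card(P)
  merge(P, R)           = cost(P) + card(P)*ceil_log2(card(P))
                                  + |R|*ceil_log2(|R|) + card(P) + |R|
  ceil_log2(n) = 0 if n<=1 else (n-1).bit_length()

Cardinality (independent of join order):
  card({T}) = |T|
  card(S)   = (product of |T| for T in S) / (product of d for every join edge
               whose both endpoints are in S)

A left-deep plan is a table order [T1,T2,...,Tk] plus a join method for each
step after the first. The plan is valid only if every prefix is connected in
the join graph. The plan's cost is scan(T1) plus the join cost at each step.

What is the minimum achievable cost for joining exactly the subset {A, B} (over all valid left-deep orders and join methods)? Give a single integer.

Selinger DP over subsets of {A,B}:
  {B}: scan cost=80, card=80
  {A}: scan cost=150, card=150
  {AB}: card=1200; try (B,hash)→1420, (A,merge)→2070, (B,merge)→2140, (A,hash)→2560, (A,nl)→12080, (B,nl)→12150; best=1420 via (B,hash)

1420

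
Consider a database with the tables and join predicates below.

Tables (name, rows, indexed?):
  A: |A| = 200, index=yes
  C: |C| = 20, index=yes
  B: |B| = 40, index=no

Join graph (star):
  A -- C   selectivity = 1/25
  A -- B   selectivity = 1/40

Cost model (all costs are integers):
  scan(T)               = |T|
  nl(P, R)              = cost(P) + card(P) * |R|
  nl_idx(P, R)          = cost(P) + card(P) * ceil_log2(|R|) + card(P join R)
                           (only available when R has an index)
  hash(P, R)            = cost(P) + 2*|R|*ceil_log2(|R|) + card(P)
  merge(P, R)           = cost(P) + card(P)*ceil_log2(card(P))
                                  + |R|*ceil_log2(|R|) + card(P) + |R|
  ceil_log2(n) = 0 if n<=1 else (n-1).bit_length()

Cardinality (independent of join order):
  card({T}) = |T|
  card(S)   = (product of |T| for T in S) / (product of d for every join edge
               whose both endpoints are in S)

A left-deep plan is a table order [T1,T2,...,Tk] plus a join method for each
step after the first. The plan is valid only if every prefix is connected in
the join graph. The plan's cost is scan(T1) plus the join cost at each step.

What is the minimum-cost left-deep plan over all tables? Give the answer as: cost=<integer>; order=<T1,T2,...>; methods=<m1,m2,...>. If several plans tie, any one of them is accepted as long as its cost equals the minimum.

cost=960; order=B,A,C; methods=nl_idx,hash

Selinger DP (subsets sized 1..n):
  {A}: scan cost=200, card=200
  {C}: scan cost=20, card=20
  {B}: scan cost=40, card=40
  {AC}: card=160; try (A,nl_idx)→340, (C,hash)→600, (C,nl_idx)→1360, (A,merge)→1940, (C,merge)→2120, (A,hash)→3240 …(+2); best=340 via (A,nl_idx)
  {AB}: card=200; try (A,nl_idx)→560, (B,hash)→880, (A,merge)→2120, (B,merge)→2280, (A,hash)→3280, (A,nl)→8040 …(+1); best=560 via (A,nl_idx)
  {ABC}: card=160; try (C,hash)→960, (B,hash)→980, (C,nl_idx)→1720, (B,merge)→2060, (C,merge)→2480, (C,nl)→4560 …(+1); best=960 via (C,hash)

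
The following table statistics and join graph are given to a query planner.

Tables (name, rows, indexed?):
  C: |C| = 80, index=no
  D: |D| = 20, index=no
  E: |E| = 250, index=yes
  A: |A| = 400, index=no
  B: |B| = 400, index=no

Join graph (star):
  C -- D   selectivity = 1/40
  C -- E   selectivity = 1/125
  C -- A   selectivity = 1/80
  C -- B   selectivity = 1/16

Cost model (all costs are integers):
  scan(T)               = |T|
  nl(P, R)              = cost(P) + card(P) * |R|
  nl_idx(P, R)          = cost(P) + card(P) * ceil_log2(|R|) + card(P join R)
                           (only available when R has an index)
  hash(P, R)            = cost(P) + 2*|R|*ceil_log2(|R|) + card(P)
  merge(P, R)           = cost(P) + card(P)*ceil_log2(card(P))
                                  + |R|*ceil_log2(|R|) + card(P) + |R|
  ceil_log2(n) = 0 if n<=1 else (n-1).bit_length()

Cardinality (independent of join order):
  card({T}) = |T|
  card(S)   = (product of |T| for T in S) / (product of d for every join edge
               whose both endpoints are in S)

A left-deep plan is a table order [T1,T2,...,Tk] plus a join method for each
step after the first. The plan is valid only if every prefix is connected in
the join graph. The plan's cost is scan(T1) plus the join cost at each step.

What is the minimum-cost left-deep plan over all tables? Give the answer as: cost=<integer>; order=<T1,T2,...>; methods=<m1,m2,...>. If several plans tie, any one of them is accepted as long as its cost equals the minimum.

cost=12120; order=A,C,D,E,B; methods=hash,hash,nl_idx,hash

Selinger DP (subsets sized 1..n):
  {C}: scan cost=80, card=80
  {D}: scan cost=20, card=20
  {E}: scan cost=250, card=250
  {A}: scan cost=400, card=400
  {B}: scan cost=400, card=400
  {CD}: card=40; try (D,hash)→360, (C,merge)→780, (D,merge)→840, (C,hash)→1160, (C,nl)→1620, (D,nl)→1680; best=360 via (D,hash)
  {CE}: card=160; try (E,nl_idx)→880, (C,hash)→1620, (E,merge)→2970, (C,merge)→3140, (E,hash)→4160, (E,nl)→20080 …(+1); best=880 via (E,nl_idx)
  {AC}: card=400; try (C,hash)→1920, (A,merge)→4720, (C,merge)→5040, (A,hash)→7360, (A,nl)→32080, (C,nl)→32400; best=1920 via (C,hash)
  {BC}: card=2000; try (C,hash)→1920, (B,merge)→4720, (C,merge)→5040, (B,hash)→7360, (B,nl)→32080, (C,nl)→32400; best=1920 via (C,hash)
  {CDE}: card=80; try (E,nl_idx)→760, (D,hash)→1240, (D,merge)→2440, (E,merge)→2890, (D,nl)→4080, (E,hash)→4400 …(+1); best=760 via (E,nl_idx)
  {ACD}: card=200; try (D,hash)→2520, (A,merge)→4640, (D,merge)→6040, (A,hash)→7600, (D,nl)→9920, (A,nl)→16360; best=2520 via (D,hash)
  {BCD}: card=1000; try (D,hash)→4120, (B,merge)→4640, (B,hash)→7600, (B,nl)→16360, (D,merge)→26040, (D,nl)→41920; best=4120 via (D,hash)
  {ACE}: card=800; try (E,nl_idx)→5920, (E,hash)→6320, (A,merge)→6320, (E,merge)→8170, (A,hash)→8240, (A,nl)→64880 …(+1); best=5920 via (E,nl_idx)
  {BCE}: card=4000; try (B,merge)→6320, (E,hash)→7920, (B,hash)→8240, (E,nl_idx)→21920, (E,merge)→28170, (B,nl)→64880 …(+1); best=6320 via (B,merge)
  {ABC}: card=10000; try (B,hash)→9520, (B,merge)→9920, (A,hash)→11120, (A,merge)→29920, (B,nl)→161920, (A,nl)→801920; best=9520 via (B,hash)
  {ACDE}: card=400; try (E,nl_idx)→4520, (A,merge)→5400, (E,merge)→6570, (E,hash)→6720, (D,hash)→6920, (A,hash)→8040 …(+4); best=4520 via (E,nl_idx)
  {BCDE}: card=2000; try (B,merge)→5400, (B,hash)→8040, (E,hash)→9120, (D,hash)→10520, (E,nl_idx)→14120, (E,merge)→17370 …(+4); best=5400 via (B,merge)
  {ABCD}: card=5000; try (B,merge)→8320, (B,hash)→9920, (A,hash)→12320, (A,merge)→19120, (D,hash)→19720, (B,nl)→82520 …(+3); best=8320 via (B,merge)
  {ABCE}: card=20000; try (B,hash)→13920, (A,hash)→17520, (B,merge)→18720, (E,hash)→23520, (A,merge)→62320, (E,nl_idx)→109520 …(+4); best=13920 via (B,hash)
  {ABCDE}: card=10000; try (B,hash)→12120, (B,merge)→12520, (A,hash)→14600, (E,hash)→17320, (A,merge)→33400, (D,hash)→34120 …(+7); best=12120 via (B,hash)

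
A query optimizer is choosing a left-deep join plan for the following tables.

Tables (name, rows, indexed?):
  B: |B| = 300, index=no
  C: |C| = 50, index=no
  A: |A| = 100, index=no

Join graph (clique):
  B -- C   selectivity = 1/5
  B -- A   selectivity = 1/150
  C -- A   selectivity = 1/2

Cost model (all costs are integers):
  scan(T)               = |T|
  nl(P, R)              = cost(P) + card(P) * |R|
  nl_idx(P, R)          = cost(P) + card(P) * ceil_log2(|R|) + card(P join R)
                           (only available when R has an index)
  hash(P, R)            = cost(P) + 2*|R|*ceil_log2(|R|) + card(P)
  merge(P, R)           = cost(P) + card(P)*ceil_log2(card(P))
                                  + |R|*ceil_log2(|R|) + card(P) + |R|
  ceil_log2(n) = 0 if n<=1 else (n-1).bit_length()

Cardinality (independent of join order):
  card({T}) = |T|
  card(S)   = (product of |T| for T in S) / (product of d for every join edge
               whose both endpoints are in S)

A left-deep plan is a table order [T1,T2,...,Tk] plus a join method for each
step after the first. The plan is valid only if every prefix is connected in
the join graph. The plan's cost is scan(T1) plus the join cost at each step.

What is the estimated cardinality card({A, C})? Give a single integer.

2500

Tables in S: A(100), C(50)
Edges inside S: C-A(d=2)
numerator = 100 * 50 = 5000
denominator = 2 = 2
card(S) = 5000 / 2 = 2500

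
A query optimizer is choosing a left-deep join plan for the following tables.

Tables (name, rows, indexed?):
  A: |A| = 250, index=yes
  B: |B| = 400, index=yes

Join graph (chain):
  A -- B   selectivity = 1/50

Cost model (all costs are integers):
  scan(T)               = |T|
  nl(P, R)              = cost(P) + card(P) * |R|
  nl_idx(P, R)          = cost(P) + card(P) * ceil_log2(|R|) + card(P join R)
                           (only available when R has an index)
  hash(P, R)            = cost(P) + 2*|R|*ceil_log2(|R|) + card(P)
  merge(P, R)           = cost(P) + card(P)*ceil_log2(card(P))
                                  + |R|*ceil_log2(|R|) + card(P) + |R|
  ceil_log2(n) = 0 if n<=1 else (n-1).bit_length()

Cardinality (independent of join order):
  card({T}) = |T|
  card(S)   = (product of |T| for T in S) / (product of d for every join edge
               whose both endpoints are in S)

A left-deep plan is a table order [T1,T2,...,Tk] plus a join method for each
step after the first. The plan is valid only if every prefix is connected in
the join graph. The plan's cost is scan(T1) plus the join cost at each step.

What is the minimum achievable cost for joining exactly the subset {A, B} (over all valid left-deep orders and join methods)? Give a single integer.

Selinger DP over subsets of {A,B}:
  {A}: scan cost=250, card=250
  {B}: scan cost=400, card=400
  {AB}: card=2000; try (B,nl_idx)→4500, (A,hash)→4800, (A,nl_idx)→5600, (B,merge)→6500, (A,merge)→6650, (B,hash)→7700 …(+2); best=4500 via (B,nl_idx)

4500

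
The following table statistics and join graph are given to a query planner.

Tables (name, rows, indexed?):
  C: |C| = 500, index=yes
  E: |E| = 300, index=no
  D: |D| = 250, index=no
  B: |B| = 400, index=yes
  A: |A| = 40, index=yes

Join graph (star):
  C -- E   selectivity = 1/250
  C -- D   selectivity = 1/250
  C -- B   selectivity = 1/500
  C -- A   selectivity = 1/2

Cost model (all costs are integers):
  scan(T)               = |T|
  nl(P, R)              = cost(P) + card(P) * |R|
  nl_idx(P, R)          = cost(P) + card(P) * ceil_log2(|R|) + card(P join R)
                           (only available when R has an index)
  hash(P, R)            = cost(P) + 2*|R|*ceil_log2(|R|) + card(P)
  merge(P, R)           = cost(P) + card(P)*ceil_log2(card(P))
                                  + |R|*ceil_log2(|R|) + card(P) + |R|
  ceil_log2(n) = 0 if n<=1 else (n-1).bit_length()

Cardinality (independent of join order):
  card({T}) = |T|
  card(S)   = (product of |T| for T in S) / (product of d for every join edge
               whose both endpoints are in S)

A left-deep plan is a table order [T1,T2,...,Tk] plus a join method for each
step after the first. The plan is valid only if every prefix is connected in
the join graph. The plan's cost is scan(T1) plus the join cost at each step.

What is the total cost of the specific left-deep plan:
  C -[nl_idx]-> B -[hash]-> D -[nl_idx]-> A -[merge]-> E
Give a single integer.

step 1: scan C: cost=500, card=500
step 2: join B via nl_idx
    card(P join B) = 500*400/(500) = 400
    cost = 500 + 500*9 + 400 = 5400
step 3: join D via hash
    card(P join D) = 400*250/(250) = 400
    cost = 5400 + 2*250*8 + 400 = 9800
step 4: join A via nl_idx
    card(P join A) = 400*40/(2) = 8000
    cost = 9800 + 400*6 + 8000 = 20200
step 5: join E via merge
    card(P join E) = 8000*300/(250) = 9600
    cost = 20200 + 8000*13 + 300*9 + 8000 + 300 = 135200

135200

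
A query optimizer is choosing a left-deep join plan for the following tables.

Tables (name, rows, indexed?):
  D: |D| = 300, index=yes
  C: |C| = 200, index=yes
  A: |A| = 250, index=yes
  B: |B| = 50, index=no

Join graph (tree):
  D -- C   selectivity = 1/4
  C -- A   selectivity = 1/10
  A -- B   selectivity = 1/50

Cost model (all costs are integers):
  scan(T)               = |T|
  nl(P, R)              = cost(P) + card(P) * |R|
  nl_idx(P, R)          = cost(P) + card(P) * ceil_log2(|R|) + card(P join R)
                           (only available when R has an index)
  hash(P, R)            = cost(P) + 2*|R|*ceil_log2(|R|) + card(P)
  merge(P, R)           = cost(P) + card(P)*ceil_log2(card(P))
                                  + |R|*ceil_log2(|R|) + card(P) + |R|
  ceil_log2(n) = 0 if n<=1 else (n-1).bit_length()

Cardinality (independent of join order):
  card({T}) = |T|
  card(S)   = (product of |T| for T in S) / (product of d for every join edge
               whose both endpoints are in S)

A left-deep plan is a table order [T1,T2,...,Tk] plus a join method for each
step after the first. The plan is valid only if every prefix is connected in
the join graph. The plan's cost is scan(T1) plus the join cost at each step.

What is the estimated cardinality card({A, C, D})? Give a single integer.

Tables in S: A(250), C(200), D(300)
Edges inside S: D-C(d=4), C-A(d=10)
numerator = 250 * 200 * 300 = 15000000
denominator = 4 * 10 = 40
card(S) = 15000000 / 40 = 375000

375000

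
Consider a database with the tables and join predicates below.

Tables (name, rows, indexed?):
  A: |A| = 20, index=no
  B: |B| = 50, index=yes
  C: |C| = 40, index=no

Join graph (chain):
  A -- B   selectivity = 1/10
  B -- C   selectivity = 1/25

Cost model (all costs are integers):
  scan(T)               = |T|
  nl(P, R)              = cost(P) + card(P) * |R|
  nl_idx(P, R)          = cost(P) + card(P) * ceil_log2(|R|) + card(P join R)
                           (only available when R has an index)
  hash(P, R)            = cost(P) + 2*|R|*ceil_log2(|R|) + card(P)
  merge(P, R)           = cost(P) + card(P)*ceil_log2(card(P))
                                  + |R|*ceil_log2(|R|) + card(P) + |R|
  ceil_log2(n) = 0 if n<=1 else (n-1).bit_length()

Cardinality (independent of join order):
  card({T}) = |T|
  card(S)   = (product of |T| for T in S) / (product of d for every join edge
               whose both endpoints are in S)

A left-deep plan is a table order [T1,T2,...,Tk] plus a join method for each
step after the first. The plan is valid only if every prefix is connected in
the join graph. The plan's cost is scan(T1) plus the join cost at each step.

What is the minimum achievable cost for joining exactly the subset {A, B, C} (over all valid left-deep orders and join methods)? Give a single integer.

Selinger DP over subsets of {A,B,C}:
  {A}: scan cost=20, card=20
  {B}: scan cost=50, card=50
  {C}: scan cost=40, card=40
  {AB}: card=100; try (B,nl_idx)→240, (A,hash)→300, (B,merge)→490, (A,merge)→520, (B,hash)→640, (B,nl)→1020 …(+1); best=240 via (B,nl_idx)
  {BC}: card=80; try (B,nl_idx)→360, (C,hash)→580, (B,merge)→670, (C,merge)→680, (B,hash)→680, (B,nl)→2040 …(+1); best=360 via (B,nl_idx)
  {ABC}: card=160; try (A,hash)→640, (C,hash)→820, (A,merge)→1120, (C,merge)→1320, (A,nl)→1960, (C,nl)→4240; best=640 via (A,hash)

640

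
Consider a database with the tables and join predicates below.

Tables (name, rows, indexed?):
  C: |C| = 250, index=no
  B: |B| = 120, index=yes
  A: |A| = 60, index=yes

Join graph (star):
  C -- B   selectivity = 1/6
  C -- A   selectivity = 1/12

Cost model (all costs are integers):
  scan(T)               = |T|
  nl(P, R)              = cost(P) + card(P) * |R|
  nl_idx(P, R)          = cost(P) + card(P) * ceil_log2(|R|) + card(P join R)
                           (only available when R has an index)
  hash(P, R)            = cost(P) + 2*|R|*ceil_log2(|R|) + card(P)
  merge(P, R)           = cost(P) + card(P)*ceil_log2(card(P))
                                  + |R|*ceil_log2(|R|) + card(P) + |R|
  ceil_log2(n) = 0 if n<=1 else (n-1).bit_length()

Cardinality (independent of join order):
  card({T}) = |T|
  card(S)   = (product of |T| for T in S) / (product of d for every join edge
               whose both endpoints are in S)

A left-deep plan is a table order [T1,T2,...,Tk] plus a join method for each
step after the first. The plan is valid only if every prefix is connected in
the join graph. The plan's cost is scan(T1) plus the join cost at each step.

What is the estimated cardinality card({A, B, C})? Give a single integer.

Tables in S: A(60), B(120), C(250)
Edges inside S: C-B(d=6), C-A(d=12)
numerator = 60 * 120 * 250 = 1800000
denominator = 6 * 12 = 72
card(S) = 1800000 / 72 = 25000

25000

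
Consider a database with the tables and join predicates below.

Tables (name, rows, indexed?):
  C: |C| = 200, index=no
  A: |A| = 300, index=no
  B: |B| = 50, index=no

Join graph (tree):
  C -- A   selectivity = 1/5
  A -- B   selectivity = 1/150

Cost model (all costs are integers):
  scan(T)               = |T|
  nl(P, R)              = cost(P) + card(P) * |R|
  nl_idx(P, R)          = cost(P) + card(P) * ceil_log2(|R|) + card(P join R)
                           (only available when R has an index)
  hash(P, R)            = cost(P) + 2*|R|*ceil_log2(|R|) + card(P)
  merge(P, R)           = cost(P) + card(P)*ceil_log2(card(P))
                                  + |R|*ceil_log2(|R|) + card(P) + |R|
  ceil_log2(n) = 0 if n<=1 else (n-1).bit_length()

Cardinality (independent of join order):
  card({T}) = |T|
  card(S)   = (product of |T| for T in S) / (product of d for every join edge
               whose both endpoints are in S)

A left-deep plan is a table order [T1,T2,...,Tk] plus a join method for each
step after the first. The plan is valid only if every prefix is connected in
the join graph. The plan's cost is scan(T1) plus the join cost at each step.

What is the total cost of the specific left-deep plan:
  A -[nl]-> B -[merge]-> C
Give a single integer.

17900

step 1: scan A: cost=300, card=300
step 2: join B via nl
    card(P join B) = 300*50/(150) = 100
    cost = 300 + 300*50 = 15300
step 3: join C via merge
    card(P join C) = 100*200/(5) = 4000
    cost = 15300 + 100*7 + 200*8 + 100 + 200 = 17900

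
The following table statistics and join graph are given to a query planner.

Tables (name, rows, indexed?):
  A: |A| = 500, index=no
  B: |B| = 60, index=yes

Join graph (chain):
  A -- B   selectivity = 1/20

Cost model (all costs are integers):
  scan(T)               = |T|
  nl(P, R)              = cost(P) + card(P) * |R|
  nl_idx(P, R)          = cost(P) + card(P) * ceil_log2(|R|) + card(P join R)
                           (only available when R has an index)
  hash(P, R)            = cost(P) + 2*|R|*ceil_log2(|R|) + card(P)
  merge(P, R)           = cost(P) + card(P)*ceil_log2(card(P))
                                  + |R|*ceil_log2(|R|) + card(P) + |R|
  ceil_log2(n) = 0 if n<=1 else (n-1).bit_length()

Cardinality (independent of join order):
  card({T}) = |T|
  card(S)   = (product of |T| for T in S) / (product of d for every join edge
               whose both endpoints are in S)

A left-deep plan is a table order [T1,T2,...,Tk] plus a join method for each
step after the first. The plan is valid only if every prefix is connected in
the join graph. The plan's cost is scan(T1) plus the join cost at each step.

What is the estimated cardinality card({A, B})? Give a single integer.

1500

Tables in S: A(500), B(60)
Edges inside S: A-B(d=20)
numerator = 500 * 60 = 30000
denominator = 20 = 20
card(S) = 30000 / 20 = 1500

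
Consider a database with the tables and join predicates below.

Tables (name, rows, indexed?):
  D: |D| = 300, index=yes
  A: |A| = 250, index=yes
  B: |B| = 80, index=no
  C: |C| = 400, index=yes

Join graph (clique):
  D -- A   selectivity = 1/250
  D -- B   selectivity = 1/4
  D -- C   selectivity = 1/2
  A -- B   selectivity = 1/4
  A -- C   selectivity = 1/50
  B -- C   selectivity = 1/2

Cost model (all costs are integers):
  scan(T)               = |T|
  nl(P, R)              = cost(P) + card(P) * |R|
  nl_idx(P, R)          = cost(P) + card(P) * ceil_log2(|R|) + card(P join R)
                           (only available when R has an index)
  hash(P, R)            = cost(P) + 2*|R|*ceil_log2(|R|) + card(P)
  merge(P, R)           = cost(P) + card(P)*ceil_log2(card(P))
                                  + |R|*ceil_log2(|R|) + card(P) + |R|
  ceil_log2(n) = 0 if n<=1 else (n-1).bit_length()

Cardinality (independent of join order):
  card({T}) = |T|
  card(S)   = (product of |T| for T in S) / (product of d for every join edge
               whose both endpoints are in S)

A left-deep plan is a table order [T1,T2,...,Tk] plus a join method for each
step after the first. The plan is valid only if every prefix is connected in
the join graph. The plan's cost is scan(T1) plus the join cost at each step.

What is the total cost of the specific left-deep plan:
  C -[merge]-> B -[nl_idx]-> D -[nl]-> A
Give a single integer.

150749040

step 1: scan C: cost=400, card=400
step 2: join B via merge
    card(P join B) = 400*80/(2) = 16000
    cost = 400 + 400*9 + 80*7 + 400 + 80 = 5040
step 3: join D via nl_idx
    card(P join D) = 16000*300/(4*2) = 600000
    cost = 5040 + 16000*9 + 600000 = 749040
step 4: join A via nl
    card(P join A) = 600000*250/(250*4*50) = 3000
    cost = 749040 + 600000*250 = 150749040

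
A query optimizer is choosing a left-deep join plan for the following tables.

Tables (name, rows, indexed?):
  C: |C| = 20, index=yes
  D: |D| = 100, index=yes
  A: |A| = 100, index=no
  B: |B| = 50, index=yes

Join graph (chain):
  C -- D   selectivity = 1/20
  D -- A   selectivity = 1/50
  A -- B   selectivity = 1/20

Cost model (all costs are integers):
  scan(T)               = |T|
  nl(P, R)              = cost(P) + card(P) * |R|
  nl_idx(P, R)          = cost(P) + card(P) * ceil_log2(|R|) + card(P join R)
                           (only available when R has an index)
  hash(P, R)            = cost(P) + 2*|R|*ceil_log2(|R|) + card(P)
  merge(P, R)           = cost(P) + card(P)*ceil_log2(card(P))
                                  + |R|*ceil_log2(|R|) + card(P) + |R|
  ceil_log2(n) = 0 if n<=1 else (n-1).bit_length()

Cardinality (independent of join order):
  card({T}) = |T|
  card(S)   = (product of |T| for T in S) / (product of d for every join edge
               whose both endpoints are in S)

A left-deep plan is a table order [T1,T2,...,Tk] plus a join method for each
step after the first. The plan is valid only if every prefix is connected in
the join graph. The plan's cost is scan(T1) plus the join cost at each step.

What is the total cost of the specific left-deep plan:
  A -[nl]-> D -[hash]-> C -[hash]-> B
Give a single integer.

11300

step 1: scan A: cost=100, card=100
step 2: join D via nl
    card(P join D) = 100*100/(50) = 200
    cost = 100 + 100*100 = 10100
step 3: join C via hash
    card(P join C) = 200*20/(20) = 200
    cost = 10100 + 2*20*5 + 200 = 10500
step 4: join B via hash
    card(P join B) = 200*50/(20) = 500
    cost = 10500 + 2*50*6 + 200 = 11300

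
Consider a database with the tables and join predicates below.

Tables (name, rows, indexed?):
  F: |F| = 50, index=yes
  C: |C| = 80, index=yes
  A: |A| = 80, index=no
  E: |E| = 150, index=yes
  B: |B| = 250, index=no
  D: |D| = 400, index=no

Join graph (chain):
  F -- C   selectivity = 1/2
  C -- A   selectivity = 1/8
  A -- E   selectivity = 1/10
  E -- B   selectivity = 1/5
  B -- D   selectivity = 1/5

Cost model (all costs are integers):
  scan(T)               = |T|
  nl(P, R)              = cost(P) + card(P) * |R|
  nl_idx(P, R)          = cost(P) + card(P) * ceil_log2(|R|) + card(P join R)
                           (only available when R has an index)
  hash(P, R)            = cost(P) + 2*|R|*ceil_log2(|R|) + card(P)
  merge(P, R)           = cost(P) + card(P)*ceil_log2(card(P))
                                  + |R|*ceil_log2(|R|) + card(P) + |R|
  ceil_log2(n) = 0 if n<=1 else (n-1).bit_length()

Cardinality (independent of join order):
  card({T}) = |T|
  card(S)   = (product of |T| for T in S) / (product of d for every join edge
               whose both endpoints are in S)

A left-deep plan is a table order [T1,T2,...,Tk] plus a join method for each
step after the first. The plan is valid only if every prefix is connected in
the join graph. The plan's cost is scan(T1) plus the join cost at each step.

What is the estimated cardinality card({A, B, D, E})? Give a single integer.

Tables in S: A(80), B(250), D(400), E(150)
Edges inside S: A-E(d=10), E-B(d=5), B-D(d=5)
numerator = 80 * 250 * 400 * 150 = 1200000000
denominator = 10 * 5 * 5 = 250
card(S) = 1200000000 / 250 = 4800000

4800000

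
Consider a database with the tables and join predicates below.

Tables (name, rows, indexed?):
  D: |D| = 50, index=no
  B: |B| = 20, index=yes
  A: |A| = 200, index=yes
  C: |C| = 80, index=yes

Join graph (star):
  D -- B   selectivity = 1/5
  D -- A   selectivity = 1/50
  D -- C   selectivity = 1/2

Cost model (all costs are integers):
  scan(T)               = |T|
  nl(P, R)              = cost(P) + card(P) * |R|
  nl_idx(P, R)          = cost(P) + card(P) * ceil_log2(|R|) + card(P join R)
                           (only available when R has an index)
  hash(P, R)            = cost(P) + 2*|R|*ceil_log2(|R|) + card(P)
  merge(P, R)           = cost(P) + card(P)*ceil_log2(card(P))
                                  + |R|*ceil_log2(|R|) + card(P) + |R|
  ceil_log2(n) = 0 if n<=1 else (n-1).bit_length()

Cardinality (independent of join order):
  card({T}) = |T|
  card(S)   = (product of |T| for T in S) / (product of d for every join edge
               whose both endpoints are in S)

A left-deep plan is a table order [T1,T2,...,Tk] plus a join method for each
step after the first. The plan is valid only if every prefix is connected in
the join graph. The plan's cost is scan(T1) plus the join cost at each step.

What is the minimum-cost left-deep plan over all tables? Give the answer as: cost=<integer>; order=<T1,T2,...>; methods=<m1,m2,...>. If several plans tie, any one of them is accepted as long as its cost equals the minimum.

cost=2970; order=D,A,B,C; methods=nl_idx,hash,hash

Selinger DP (subsets sized 1..n):
  {D}: scan cost=50, card=50
  {B}: scan cost=20, card=20
  {A}: scan cost=200, card=200
  {C}: scan cost=80, card=80
  {BD}: card=200; try (B,hash)→300, (D,merge)→490, (B,nl_idx)→500, (B,merge)→520, (D,hash)→640, (D,nl)→1020 …(+1); best=300 via (B,hash)
  {AD}: card=200; try (A,nl_idx)→650, (D,hash)→1000, (A,merge)→2200, (D,merge)→2350, (A,hash)→3300, (A,nl)→10050 …(+1); best=650 via (A,nl_idx)
  {CD}: card=2000; try (D,hash)→760, (C,merge)→1040, (D,merge)→1070, (C,hash)→1220, (C,nl_idx)→2400, (C,nl)→4050 …(+1); best=760 via (D,hash)
  {ABD}: card=800; try (B,hash)→1050, (B,nl_idx)→2450, (B,merge)→2570, (A,nl_idx)→2700, (A,hash)→3700, (A,merge)→3900 …(+2); best=1050 via (B,hash)
  {BCD}: card=8000; try (C,hash)→1620, (C,merge)→2740, (B,hash)→2960, (C,nl_idx)→9700, (C,nl)→16300, (B,nl_idx)→18760 …(+2); best=1620 via (C,hash)
  {ACD}: card=8000; try (C,hash)→1970, (C,merge)→3090, (A,hash)→5960, (C,nl_idx)→10050, (C,nl)→16650, (A,nl_idx)→24760 …(+2); best=1970 via (C,hash)
  {ABCD}: card=32000; try (C,hash)→2970, (B,hash)→10170, (C,merge)→10490, (A,hash)→12820, (C,nl_idx)→38650, (C,nl)→65050 …(+6); best=2970 via (C,hash)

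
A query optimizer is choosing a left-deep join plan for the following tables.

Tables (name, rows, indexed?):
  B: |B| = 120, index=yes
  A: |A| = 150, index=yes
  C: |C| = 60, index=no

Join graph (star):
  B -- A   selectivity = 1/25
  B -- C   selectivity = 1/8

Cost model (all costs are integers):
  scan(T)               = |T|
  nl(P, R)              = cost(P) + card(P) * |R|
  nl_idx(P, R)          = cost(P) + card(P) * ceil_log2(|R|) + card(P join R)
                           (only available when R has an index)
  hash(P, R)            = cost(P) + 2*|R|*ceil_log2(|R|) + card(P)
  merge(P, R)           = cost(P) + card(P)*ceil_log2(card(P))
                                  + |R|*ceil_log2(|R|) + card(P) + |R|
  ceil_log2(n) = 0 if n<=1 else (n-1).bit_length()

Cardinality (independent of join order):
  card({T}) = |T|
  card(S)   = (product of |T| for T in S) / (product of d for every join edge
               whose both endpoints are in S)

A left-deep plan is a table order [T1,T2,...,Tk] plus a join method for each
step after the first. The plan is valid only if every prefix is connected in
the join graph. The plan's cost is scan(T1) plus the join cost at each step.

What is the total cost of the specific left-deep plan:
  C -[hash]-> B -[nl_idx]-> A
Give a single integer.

step 1: scan C: cost=60, card=60
step 2: join B via hash
    card(P join B) = 60*120/(8) = 900
    cost = 60 + 2*120*7 + 60 = 1800
step 3: join A via nl_idx
    card(P join A) = 900*150/(25) = 5400
    cost = 1800 + 900*8 + 5400 = 14400

14400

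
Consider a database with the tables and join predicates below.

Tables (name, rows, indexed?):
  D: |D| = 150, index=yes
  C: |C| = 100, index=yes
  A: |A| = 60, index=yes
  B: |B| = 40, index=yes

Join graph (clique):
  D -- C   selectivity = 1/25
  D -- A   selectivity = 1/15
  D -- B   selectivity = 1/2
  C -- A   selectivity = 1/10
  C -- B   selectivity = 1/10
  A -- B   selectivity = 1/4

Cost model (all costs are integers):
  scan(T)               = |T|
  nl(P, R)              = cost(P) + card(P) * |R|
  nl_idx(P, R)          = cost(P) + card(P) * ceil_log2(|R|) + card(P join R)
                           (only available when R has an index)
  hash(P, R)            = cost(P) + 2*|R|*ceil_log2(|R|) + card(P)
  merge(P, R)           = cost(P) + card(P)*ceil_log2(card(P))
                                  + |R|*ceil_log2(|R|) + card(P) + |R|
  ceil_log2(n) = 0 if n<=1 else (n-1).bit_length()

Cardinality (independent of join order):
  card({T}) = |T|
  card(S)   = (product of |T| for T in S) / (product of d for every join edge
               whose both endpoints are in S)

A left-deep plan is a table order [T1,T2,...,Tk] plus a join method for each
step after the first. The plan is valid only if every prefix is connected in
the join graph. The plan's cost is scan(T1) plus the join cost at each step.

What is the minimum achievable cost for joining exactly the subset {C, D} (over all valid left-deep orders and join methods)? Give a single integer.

Selinger DP over subsets of {C,D}:
  {D}: scan cost=150, card=150
  {C}: scan cost=100, card=100
  {CD}: card=600; try (D,nl_idx)→1500, (C,hash)→1700, (C,nl_idx)→1800, (D,merge)→2250, (C,merge)→2300, (D,hash)→2600 …(+2); best=1500 via (D,nl_idx)

1500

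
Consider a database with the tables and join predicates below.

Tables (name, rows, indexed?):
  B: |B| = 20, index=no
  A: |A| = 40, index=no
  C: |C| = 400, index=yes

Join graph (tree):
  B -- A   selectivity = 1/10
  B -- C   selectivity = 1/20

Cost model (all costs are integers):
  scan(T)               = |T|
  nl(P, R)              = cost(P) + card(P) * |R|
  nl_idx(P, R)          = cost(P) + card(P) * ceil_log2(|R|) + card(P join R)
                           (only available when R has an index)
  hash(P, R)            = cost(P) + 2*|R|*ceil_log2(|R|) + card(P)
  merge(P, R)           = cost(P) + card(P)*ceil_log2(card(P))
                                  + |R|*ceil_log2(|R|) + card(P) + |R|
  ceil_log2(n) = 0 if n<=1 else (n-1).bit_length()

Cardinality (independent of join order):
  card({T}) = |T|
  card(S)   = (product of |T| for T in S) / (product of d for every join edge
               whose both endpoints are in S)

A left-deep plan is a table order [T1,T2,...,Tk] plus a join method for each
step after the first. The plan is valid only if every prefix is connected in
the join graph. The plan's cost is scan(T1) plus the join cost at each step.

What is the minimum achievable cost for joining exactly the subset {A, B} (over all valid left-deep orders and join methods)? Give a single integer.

Selinger DP over subsets of {A,B}:
  {B}: scan cost=20, card=20
  {A}: scan cost=40, card=40
  {AB}: card=80; try (B,hash)→280, (A,merge)→420, (B,merge)→440, (A,hash)→520, (A,nl)→820, (B,nl)→840; best=280 via (B,hash)

280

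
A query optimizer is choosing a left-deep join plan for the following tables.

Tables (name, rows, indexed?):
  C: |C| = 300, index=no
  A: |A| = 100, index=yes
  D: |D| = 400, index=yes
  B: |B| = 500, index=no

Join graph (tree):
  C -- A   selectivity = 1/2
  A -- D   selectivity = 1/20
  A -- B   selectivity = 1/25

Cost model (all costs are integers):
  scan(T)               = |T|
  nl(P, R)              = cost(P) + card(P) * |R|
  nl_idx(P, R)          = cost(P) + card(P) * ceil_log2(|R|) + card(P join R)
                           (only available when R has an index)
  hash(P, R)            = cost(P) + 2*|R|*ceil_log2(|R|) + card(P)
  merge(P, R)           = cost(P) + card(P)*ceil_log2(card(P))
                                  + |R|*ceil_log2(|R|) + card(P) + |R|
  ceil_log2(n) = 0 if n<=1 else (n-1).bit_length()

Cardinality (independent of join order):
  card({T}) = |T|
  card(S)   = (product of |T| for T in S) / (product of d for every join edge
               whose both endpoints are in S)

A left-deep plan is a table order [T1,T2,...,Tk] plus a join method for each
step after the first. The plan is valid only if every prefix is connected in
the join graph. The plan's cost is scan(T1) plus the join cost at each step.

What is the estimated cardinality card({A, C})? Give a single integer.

15000

Tables in S: A(100), C(300)
Edges inside S: C-A(d=2)
numerator = 100 * 300 = 30000
denominator = 2 = 2
card(S) = 30000 / 2 = 15000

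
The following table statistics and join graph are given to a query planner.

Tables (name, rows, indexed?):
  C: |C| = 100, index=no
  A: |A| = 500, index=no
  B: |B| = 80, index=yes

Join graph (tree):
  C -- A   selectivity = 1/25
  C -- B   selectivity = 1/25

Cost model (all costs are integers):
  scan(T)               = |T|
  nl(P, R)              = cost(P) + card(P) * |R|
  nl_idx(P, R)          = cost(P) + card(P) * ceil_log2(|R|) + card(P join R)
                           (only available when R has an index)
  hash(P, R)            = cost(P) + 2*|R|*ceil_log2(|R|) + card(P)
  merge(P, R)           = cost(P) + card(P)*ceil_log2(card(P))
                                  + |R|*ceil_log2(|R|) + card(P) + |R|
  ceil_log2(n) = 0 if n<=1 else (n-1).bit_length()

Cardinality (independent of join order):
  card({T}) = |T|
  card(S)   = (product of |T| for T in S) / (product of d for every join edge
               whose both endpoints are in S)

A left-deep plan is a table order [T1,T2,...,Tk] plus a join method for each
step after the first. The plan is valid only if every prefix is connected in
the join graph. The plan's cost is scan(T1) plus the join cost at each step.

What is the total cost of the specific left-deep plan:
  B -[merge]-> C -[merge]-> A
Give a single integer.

9720

step 1: scan B: cost=80, card=80
step 2: join C via merge
    card(P join C) = 80*100/(25) = 320
    cost = 80 + 80*7 + 100*7 + 80 + 100 = 1520
step 3: join A via merge
    card(P join A) = 320*500/(25) = 6400
    cost = 1520 + 320*9 + 500*9 + 320 + 500 = 9720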